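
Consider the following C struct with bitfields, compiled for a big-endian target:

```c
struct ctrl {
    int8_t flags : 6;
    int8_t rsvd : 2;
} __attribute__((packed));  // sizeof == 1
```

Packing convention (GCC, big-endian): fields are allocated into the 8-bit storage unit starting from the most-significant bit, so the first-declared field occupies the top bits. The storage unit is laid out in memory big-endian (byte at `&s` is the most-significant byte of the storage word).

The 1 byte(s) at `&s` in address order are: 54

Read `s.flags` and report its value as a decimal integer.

21

[0]=0x54 (big-endian) → word 0x54
flags [2+:6] = (word>>2) & 0x3f = 21  ←
rsvd [0+:2] = (word>>0) & 0x3 = 0
flags signed 6b, MSB=0: value = 21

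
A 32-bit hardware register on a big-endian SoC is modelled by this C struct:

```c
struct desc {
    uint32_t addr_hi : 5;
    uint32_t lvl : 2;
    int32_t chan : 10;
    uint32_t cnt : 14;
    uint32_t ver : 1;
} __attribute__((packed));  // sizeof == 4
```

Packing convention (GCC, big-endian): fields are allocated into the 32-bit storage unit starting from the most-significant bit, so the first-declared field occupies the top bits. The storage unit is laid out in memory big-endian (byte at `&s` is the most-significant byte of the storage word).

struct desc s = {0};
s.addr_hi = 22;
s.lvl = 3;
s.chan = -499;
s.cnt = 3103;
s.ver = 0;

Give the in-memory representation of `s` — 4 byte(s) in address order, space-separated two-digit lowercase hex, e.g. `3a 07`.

b7 06 98 3e

addr_hi (5b) val=22 bits=0x16 at bit 27: 0xb0000000
lvl (2b) val=3 bits=0x3 at bit 25: 0xb6000000
chan (10b) val=-499 bits=0x20d at bit 15: 0xb7068000
cnt (14b) val=3103 bits=0xc1f at bit 1: 0xb706983e
ver (1b) val=0 bits=0x0 at bit 0: 0xb706983e
word = 0xb706983e → big-endian bytes:
  [0]=0xb7  [1]=0x06  [2]=0x98  [3]=0x3e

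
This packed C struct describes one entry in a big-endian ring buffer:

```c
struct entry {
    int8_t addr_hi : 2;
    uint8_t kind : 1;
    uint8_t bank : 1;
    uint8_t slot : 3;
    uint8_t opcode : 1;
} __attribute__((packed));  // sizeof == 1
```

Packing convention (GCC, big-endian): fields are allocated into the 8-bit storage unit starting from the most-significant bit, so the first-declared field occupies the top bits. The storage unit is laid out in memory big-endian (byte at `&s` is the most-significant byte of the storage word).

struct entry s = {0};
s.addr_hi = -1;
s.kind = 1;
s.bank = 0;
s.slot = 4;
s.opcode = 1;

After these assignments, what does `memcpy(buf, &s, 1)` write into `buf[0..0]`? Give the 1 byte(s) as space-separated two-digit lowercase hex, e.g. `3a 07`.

addr_hi (2b) val=-1 bits=0x3 at bit 6: 0xc0
kind (1b) val=1 bits=0x1 at bit 5: 0xe0
bank (1b) val=0 bits=0x0 at bit 4: 0xe0
slot (3b) val=4 bits=0x4 at bit 1: 0xe8
opcode (1b) val=1 bits=0x1 at bit 0: 0xe9
word = 0xe9 → big-endian bytes:
  [0]=0xe9

e9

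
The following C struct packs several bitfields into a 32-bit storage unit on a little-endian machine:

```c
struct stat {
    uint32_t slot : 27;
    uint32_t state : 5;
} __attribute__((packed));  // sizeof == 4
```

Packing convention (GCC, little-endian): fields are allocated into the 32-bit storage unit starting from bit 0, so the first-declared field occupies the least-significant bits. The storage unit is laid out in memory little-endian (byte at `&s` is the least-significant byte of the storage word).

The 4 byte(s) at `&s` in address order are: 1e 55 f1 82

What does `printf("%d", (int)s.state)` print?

[0]=0x1e [1]=0x55 [2]=0xf1 [3]=0x82 (little-endian) → word 0x82f1551e
slot [0+:27] = (word>>0) & 0x7ffffff = 49370398
state [27+:5] = (word>>27) & 0x1f = 16  ←

16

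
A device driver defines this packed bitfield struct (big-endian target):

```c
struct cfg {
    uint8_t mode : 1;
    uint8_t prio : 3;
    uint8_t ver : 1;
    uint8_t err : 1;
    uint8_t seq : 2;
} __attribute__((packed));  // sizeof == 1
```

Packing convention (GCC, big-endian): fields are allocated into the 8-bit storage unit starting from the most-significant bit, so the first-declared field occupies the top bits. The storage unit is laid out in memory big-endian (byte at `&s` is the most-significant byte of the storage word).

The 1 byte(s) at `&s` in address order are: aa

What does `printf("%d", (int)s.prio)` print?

2

[0]=0xaa (big-endian) → word 0xaa
mode [7+:1] = (word>>7) & 0x1 = 1
prio [4+:3] = (word>>4) & 0x7 = 2  ←
ver [3+:1] = (word>>3) & 0x1 = 1
err [2+:1] = (word>>2) & 0x1 = 0
seq [0+:2] = (word>>0) & 0x3 = 2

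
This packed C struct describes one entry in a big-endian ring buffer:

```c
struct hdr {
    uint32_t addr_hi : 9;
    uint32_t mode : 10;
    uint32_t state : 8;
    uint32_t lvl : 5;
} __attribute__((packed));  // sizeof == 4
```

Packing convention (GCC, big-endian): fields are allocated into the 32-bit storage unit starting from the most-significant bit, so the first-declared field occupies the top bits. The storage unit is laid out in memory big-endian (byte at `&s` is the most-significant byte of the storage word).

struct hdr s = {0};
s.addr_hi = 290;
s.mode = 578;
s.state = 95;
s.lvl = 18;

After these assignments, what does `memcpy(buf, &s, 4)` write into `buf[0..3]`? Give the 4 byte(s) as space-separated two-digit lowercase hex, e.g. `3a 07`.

addr_hi (9b) val=290 bits=0x122 at bit 23: 0x91000000
mode (10b) val=578 bits=0x242 at bit 13: 0x91484000
state (8b) val=95 bits=0x5f at bit 5: 0x91484be0
lvl (5b) val=18 bits=0x12 at bit 0: 0x91484bf2
word = 0x91484bf2 → big-endian bytes:
  [0]=0x91  [1]=0x48  [2]=0x4b  [3]=0xf2

91 48 4b f2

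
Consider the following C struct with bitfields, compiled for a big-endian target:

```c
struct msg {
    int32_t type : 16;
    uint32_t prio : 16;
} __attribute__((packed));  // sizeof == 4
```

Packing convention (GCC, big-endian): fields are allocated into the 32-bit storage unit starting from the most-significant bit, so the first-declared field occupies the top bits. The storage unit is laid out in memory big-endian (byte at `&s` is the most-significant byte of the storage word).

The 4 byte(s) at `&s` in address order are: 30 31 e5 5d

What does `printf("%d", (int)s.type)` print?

[0]=0x30 [1]=0x31 [2]=0xe5 [3]=0x5d (big-endian) → word 0x3031e55d
type [16+:16] = (word>>16) & 0xffff = 12337  ←
prio [0+:16] = (word>>0) & 0xffff = 58717
type signed 16b, MSB=0: value = 12337

12337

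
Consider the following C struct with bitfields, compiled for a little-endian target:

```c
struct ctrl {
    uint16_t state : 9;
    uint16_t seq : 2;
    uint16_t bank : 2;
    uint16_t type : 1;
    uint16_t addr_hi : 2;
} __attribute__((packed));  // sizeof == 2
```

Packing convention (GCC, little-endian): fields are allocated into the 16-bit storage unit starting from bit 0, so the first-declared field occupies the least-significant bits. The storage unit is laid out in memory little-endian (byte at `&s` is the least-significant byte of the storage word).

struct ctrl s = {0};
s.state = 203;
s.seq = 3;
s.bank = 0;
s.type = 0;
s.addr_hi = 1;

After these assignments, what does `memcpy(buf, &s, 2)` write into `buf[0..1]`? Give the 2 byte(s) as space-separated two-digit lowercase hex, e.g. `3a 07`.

state (9b) val=203 bits=0xcb at bit 0: 0x00cb
seq (2b) val=3 bits=0x3 at bit 9: 0x06cb
bank (2b) val=0 bits=0x0 at bit 11: 0x06cb
type (1b) val=0 bits=0x0 at bit 13: 0x06cb
addr_hi (2b) val=1 bits=0x1 at bit 14: 0x46cb
word = 0x46cb → little-endian bytes:
  [0]=0xcb  [1]=0x46

cb 46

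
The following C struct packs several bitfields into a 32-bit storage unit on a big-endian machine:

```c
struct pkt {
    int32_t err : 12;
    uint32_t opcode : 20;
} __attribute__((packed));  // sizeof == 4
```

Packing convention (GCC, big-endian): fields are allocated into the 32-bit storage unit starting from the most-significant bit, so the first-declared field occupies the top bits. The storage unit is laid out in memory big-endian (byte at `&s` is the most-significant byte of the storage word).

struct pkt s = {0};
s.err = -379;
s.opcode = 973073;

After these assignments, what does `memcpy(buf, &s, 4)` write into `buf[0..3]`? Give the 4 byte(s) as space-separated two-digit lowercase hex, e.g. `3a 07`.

e8 5e d9 11

err:12 = -379 → 0xe85 << 20 → word 0xe8500000
opcode:20 = 973073 → 0xed911 << 0 → word 0xe85ed911
word = 0xe85ed911 → big-endian bytes:
  [0]=0xe8  [1]=0x5e  [2]=0xd9  [3]=0x11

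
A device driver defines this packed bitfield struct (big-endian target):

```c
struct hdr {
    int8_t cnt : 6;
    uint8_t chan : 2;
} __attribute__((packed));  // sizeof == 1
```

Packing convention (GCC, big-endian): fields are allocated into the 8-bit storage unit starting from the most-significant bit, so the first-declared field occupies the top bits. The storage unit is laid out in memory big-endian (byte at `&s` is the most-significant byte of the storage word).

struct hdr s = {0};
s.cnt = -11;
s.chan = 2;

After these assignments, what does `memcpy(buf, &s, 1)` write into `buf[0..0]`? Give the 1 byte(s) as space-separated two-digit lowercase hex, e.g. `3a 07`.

[2+:6] cnt=-11 & 0x3f = 0x35; word=0xd4
[0+:2] chan=2 & 0x3 = 0x2; word=0xd6
word = 0xd6 → big-endian bytes:
  [0]=0xd6

d6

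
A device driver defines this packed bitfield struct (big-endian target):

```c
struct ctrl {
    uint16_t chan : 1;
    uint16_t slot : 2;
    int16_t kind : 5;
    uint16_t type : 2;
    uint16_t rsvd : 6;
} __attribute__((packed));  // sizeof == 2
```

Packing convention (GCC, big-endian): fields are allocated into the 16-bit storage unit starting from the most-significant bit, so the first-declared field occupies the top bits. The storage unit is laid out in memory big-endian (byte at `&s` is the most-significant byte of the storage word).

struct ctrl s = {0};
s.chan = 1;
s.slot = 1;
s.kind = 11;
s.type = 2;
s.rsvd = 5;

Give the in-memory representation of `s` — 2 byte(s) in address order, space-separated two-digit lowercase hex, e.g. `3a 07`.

[15+:1] chan=1 & 0x1 = 0x1; word=0x8000
[13+:2] slot=1 & 0x3 = 0x1; word=0xa000
[8+:5] kind=11 & 0x1f = 0xb; word=0xab00
[6+:2] type=2 & 0x3 = 0x2; word=0xab80
[0+:6] rsvd=5 & 0x3f = 0x5; word=0xab85
word = 0xab85 → big-endian bytes:
  [0]=0xab  [1]=0x85

ab 85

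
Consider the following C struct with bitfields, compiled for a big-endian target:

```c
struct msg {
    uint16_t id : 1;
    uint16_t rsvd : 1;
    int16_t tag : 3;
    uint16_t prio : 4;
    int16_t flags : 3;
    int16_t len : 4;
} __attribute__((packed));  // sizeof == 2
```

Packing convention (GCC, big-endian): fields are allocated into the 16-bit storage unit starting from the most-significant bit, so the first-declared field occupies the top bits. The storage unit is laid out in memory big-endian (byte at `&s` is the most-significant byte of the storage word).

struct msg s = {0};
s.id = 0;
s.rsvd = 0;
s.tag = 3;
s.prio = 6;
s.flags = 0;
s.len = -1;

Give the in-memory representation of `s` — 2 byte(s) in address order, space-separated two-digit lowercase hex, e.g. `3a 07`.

id (1b) val=0 bits=0x0 at bit 15: 0x0000
rsvd (1b) val=0 bits=0x0 at bit 14: 0x0000
tag (3b) val=3 bits=0x3 at bit 11: 0x1800
prio (4b) val=6 bits=0x6 at bit 7: 0x1b00
flags (3b) val=0 bits=0x0 at bit 4: 0x1b00
len (4b) val=-1 bits=0xf at bit 0: 0x1b0f
word = 0x1b0f → big-endian bytes:
  [0]=0x1b  [1]=0x0f

1b 0f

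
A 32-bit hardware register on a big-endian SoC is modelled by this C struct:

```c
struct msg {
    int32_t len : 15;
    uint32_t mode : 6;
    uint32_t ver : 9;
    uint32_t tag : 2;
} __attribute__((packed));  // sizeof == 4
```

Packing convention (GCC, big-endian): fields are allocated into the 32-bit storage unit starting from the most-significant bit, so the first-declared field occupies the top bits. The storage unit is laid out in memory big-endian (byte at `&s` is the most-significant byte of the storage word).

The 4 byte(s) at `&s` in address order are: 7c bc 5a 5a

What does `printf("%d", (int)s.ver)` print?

150

[0]=0x7c [1]=0xbc [2]=0x5a [3]=0x5a (big-endian) → word 0x7cbc5a5a
len [17+:15] = (word>>17) & 0x7fff = 15966
mode [11+:6] = (word>>11) & 0x3f = 11
ver [2+:9] = (word>>2) & 0x1ff = 150  ←
tag [0+:2] = (word>>0) & 0x3 = 2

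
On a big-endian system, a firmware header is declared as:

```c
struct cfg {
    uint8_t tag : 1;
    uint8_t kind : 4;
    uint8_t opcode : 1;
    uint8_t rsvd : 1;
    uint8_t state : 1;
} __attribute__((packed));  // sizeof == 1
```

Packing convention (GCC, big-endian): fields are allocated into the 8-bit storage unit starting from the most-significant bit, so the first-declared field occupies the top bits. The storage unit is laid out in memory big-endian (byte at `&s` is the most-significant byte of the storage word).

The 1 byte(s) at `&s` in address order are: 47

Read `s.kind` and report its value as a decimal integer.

[0]=0x47 (big-endian) → word 0x47
tag [7+:1] = (word>>7) & 0x1 = 0
kind [3+:4] = (word>>3) & 0xf = 8  ←
opcode [2+:1] = (word>>2) & 0x1 = 1
rsvd [1+:1] = (word>>1) & 0x1 = 1
state [0+:1] = (word>>0) & 0x1 = 1

8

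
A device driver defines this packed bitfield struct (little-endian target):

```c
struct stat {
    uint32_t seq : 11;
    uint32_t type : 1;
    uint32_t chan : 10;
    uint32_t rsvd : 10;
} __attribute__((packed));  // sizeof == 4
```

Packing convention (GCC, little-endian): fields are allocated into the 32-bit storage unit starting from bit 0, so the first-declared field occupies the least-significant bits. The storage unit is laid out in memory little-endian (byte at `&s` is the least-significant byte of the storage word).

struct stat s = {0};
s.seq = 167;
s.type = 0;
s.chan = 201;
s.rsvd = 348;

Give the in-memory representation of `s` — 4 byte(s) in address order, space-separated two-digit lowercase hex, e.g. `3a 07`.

seq:11 = 167 → 0xa7 << 0 → word 0x000000a7
type:1 = 0 → 0x0 << 11 → word 0x000000a7
chan:10 = 201 → 0xc9 << 12 → word 0x000c90a7
rsvd:10 = 348 → 0x15c << 22 → word 0x570c90a7
word = 0x570c90a7 → little-endian bytes:
  [0]=0xa7  [1]=0x90  [2]=0x0c  [3]=0x57

a7 90 0c 57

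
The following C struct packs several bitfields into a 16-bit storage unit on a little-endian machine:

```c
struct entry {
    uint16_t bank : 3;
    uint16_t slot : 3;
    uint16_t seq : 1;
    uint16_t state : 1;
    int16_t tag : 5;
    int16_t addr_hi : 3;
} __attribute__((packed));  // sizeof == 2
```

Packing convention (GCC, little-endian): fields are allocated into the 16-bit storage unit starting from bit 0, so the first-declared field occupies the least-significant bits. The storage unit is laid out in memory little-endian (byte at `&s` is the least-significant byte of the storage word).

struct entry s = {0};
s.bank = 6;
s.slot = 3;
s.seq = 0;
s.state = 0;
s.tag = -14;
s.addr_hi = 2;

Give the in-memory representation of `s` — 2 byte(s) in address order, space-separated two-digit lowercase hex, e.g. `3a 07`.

1e 52

[0+:3] bank=6 & 0x7 = 0x6; word=0x0006
[3+:3] slot=3 & 0x7 = 0x3; word=0x001e
[6+:1] seq=0 & 0x1 = 0x0; word=0x001e
[7+:1] state=0 & 0x1 = 0x0; word=0x001e
[8+:5] tag=-14 & 0x1f = 0x12; word=0x121e
[13+:3] addr_hi=2 & 0x7 = 0x2; word=0x521e
word = 0x521e → little-endian bytes:
  [0]=0x1e  [1]=0x52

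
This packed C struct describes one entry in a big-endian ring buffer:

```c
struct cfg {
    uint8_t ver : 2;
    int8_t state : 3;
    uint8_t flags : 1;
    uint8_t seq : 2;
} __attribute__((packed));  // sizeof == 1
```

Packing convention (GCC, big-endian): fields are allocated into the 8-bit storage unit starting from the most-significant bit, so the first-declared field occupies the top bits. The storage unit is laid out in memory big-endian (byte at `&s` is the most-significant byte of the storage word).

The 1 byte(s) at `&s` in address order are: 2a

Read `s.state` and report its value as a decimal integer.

[0]=0x2a (big-endian) → word 0x2a
ver [6+:2] = (word>>6) & 0x3 = 0
state [3+:3] = (word>>3) & 0x7 = 5  ←
flags [2+:1] = (word>>2) & 0x1 = 0
seq [0+:2] = (word>>0) & 0x3 = 2
state signed 3b, MSB=1: 5 - 8 = -3

-3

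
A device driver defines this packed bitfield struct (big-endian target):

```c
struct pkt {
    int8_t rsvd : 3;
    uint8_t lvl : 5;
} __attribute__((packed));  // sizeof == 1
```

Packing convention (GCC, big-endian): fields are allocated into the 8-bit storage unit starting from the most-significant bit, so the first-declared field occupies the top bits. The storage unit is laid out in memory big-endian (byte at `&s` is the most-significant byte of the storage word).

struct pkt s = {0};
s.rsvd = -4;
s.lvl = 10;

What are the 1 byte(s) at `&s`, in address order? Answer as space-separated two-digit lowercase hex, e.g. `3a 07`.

rsvd:3 = -4 → 0x4 << 5 → word 0x80
lvl:5 = 10 → 0xa << 0 → word 0x8a
word = 0x8a → big-endian bytes:
  [0]=0x8a

8a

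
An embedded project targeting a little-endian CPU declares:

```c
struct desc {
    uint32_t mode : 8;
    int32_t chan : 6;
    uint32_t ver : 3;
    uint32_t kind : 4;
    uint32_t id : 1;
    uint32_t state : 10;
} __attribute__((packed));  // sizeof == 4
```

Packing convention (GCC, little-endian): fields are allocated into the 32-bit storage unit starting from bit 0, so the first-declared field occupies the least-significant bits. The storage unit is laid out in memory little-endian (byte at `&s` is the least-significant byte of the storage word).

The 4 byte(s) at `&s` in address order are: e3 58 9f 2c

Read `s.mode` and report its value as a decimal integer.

[0]=0xe3 [1]=0x58 [2]=0x9f [3]=0x2c (little-endian) → word 0x2c9f58e3
mode:8 @ bit 0 → (0x2c9f58e3>>0)&0xff = 0xe3  ←
chan:6 @ bit 8 → (0x2c9f58e3>>8)&0x3f = 0x18
ver:3 @ bit 14 → (0x2c9f58e3>>14)&0x7 = 0x5
kind:4 @ bit 17 → (0x2c9f58e3>>17)&0xf = 0xf
id:1 @ bit 21 → (0x2c9f58e3>>21)&0x1 = 0x0
state:10 @ bit 22 → (0x2c9f58e3>>22)&0x3ff = 0xb2

227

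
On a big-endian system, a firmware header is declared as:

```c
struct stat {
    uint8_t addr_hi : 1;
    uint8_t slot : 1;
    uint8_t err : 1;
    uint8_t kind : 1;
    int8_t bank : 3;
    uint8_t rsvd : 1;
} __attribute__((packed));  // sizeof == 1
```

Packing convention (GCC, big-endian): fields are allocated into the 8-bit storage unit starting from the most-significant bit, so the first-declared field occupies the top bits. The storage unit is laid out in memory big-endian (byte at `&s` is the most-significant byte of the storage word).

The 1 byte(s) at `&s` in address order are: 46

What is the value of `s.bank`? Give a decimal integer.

3

[0]=0x46 (big-endian) → word 0x46
addr_hi [7+:1] = (word>>7) & 0x1 = 0
slot [6+:1] = (word>>6) & 0x1 = 1
err [5+:1] = (word>>5) & 0x1 = 0
kind [4+:1] = (word>>4) & 0x1 = 0
bank [1+:3] = (word>>1) & 0x7 = 3  ←
rsvd [0+:1] = (word>>0) & 0x1 = 0
bank signed 3b, MSB=0: value = 3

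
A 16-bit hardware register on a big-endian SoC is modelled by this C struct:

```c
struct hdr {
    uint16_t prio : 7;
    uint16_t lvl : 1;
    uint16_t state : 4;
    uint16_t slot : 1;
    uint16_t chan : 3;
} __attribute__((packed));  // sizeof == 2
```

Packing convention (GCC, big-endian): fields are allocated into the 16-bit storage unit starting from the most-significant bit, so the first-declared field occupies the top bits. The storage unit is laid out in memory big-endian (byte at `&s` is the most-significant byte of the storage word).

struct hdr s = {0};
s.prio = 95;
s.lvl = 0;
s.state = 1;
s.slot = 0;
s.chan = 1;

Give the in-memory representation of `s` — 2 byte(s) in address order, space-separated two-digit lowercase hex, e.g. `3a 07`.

[9+:7] prio=95 & 0x7f = 0x5f; word=0xbe00
[8+:1] lvl=0 & 0x1 = 0x0; word=0xbe00
[4+:4] state=1 & 0xf = 0x1; word=0xbe10
[3+:1] slot=0 & 0x1 = 0x0; word=0xbe10
[0+:3] chan=1 & 0x7 = 0x1; word=0xbe11
word = 0xbe11 → big-endian bytes:
  [0]=0xbe  [1]=0x11

be 11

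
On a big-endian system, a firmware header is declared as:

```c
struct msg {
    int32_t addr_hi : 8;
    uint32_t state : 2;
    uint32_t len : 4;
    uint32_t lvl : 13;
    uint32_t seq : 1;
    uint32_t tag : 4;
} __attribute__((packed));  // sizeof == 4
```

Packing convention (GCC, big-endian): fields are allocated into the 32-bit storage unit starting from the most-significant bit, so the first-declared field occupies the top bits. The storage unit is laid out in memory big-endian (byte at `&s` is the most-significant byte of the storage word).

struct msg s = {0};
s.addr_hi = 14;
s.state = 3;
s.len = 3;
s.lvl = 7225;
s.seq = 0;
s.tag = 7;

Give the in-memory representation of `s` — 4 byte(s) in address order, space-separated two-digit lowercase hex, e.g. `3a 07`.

0e cf 87 27

addr_hi (8b) val=14 bits=0xe at bit 24: 0x0e000000
state (2b) val=3 bits=0x3 at bit 22: 0x0ec00000
len (4b) val=3 bits=0x3 at bit 18: 0x0ecc0000
lvl (13b) val=7225 bits=0x1c39 at bit 5: 0x0ecf8720
seq (1b) val=0 bits=0x0 at bit 4: 0x0ecf8720
tag (4b) val=7 bits=0x7 at bit 0: 0x0ecf8727
word = 0x0ecf8727 → big-endian bytes:
  [0]=0x0e  [1]=0xcf  [2]=0x87  [3]=0x27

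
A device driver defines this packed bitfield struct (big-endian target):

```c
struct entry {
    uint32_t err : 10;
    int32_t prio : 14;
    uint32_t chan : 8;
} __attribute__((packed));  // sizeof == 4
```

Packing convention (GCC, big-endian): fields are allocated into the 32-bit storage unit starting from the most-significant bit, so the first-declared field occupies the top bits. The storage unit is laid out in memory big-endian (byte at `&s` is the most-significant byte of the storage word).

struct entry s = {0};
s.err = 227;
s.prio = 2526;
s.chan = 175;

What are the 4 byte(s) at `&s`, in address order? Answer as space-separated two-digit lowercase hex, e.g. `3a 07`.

38 c9 de af

err (10b) val=227 bits=0xe3 at bit 22: 0x38c00000
prio (14b) val=2526 bits=0x9de at bit 8: 0x38c9de00
chan (8b) val=175 bits=0xaf at bit 0: 0x38c9deaf
word = 0x38c9deaf → big-endian bytes:
  [0]=0x38  [1]=0xc9  [2]=0xde  [3]=0xaf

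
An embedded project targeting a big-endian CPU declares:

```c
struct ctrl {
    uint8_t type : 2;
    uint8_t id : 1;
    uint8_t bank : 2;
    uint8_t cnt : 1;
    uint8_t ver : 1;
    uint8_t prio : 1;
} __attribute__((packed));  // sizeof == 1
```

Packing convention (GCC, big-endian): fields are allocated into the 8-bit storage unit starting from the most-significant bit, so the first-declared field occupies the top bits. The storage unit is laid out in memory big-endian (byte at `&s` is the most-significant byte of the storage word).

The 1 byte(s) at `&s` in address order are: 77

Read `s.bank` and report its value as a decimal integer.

2

[0]=0x77 (big-endian) → word 0x77
type:2 @ bit 6 → (0x77>>6)&0x3 = 0x1
id:1 @ bit 5 → (0x77>>5)&0x1 = 0x1
bank:2 @ bit 3 → (0x77>>3)&0x3 = 0x2  ←
cnt:1 @ bit 2 → (0x77>>2)&0x1 = 0x1
ver:1 @ bit 1 → (0x77>>1)&0x1 = 0x1
prio:1 @ bit 0 → (0x77>>0)&0x1 = 0x1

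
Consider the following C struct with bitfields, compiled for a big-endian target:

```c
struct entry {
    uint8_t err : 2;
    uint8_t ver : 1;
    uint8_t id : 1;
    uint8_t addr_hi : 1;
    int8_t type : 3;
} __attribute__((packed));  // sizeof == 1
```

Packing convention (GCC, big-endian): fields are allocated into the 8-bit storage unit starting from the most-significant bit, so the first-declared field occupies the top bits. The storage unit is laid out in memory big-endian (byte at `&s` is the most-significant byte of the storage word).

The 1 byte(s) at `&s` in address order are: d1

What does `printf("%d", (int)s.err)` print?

3

[0]=0xd1 (big-endian) → word 0xd1
err [6+:2] = (word>>6) & 0x3 = 3  ←
ver [5+:1] = (word>>5) & 0x1 = 0
id [4+:1] = (word>>4) & 0x1 = 1
addr_hi [3+:1] = (word>>3) & 0x1 = 0
type [0+:3] = (word>>0) & 0x7 = 1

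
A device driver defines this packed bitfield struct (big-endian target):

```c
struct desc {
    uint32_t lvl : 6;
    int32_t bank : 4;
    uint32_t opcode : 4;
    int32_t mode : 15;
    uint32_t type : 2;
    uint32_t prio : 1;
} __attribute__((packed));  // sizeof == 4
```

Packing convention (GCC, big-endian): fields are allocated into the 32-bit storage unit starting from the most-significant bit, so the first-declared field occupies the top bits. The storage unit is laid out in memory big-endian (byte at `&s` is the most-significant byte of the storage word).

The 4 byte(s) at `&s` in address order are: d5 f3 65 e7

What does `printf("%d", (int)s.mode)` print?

[0]=0xd5 [1]=0xf3 [2]=0x65 [3]=0xe7 (big-endian) → word 0xd5f365e7
lvl:6 @ bit 26 → (0xd5f365e7>>26)&0x3f = 0x35
bank:4 @ bit 22 → (0xd5f365e7>>22)&0xf = 0x7
opcode:4 @ bit 18 → (0xd5f365e7>>18)&0xf = 0xc
mode:15 @ bit 3 → (0xd5f365e7>>3)&0x7fff = 0x6cbc  ←
type:2 @ bit 1 → (0xd5f365e7>>1)&0x3 = 0x3
prio:1 @ bit 0 → (0xd5f365e7>>0)&0x1 = 0x1
mode signed 15b, MSB=1: 27836 - 32768 = -4932

-4932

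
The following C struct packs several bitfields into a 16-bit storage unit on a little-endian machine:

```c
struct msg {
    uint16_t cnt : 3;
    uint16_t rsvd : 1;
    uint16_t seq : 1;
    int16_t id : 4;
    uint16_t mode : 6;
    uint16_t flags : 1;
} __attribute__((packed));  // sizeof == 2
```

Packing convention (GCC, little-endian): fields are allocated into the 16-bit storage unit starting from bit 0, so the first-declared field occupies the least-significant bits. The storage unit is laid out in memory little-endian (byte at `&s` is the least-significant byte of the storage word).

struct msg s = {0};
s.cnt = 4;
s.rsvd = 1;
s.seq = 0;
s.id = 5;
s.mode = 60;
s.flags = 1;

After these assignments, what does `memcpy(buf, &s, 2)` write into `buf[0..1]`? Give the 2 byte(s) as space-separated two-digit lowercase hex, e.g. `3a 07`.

cnt (3b) val=4 bits=0x4 at bit 0: 0x0004
rsvd (1b) val=1 bits=0x1 at bit 3: 0x000c
seq (1b) val=0 bits=0x0 at bit 4: 0x000c
id (4b) val=5 bits=0x5 at bit 5: 0x00ac
mode (6b) val=60 bits=0x3c at bit 9: 0x78ac
flags (1b) val=1 bits=0x1 at bit 15: 0xf8ac
word = 0xf8ac → little-endian bytes:
  [0]=0xac  [1]=0xf8

ac f8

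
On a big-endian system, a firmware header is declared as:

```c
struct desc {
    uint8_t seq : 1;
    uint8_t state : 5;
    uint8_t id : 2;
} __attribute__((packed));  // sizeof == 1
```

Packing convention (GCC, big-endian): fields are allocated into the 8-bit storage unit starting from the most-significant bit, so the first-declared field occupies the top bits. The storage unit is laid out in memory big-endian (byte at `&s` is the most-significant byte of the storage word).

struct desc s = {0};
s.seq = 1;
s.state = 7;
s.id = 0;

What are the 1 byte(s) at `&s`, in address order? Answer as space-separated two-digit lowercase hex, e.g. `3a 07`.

seq (1b) val=1 bits=0x1 at bit 7: 0x80
state (5b) val=7 bits=0x7 at bit 2: 0x9c
id (2b) val=0 bits=0x0 at bit 0: 0x9c
word = 0x9c → big-endian bytes:
  [0]=0x9c

9c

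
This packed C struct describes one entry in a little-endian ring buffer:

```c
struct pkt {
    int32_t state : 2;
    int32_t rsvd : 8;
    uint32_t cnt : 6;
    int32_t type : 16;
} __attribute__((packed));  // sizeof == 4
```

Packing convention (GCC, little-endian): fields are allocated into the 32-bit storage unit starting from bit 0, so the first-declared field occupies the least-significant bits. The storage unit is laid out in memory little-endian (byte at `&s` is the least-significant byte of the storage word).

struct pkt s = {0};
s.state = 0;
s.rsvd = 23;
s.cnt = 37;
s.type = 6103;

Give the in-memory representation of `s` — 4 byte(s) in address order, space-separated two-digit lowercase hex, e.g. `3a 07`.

[0+:2] state=0 & 0x3 = 0x0; word=0x00000000
[2+:8] rsvd=23 & 0xff = 0x17; word=0x0000005c
[10+:6] cnt=37 & 0x3f = 0x25; word=0x0000945c
[16+:16] type=6103 & 0xffff = 0x17d7; word=0x17d7945c
word = 0x17d7945c → little-endian bytes:
  [0]=0x5c  [1]=0x94  [2]=0xd7  [3]=0x17

5c 94 d7 17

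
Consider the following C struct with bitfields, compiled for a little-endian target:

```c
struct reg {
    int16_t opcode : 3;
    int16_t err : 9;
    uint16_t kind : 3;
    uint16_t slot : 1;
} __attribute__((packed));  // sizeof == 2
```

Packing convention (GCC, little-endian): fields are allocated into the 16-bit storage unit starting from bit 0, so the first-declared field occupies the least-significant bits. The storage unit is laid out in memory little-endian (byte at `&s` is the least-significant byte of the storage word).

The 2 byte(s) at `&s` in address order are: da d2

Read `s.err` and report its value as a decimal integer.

91

[0]=0xda [1]=0xd2 (little-endian) → word 0xd2da
opcode [0+:3] = (word>>0) & 0x7 = 2
err [3+:9] = (word>>3) & 0x1ff = 91  ←
kind [12+:3] = (word>>12) & 0x7 = 5
slot [15+:1] = (word>>15) & 0x1 = 1
err signed 9b, MSB=0: value = 91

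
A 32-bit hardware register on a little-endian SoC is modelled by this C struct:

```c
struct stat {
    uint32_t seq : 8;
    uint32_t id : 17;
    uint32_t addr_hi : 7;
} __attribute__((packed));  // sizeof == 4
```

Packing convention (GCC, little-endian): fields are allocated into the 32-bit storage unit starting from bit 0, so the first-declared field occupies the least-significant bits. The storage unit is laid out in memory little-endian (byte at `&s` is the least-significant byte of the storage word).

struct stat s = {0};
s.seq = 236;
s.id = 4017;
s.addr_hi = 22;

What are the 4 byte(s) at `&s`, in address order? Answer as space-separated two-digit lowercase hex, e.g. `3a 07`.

ec b1 0f 2c

seq (8b) val=236 bits=0xec at bit 0: 0x000000ec
id (17b) val=4017 bits=0xfb1 at bit 8: 0x000fb1ec
addr_hi (7b) val=22 bits=0x16 at bit 25: 0x2c0fb1ec
word = 0x2c0fb1ec → little-endian bytes:
  [0]=0xec  [1]=0xb1  [2]=0x0f  [3]=0x2c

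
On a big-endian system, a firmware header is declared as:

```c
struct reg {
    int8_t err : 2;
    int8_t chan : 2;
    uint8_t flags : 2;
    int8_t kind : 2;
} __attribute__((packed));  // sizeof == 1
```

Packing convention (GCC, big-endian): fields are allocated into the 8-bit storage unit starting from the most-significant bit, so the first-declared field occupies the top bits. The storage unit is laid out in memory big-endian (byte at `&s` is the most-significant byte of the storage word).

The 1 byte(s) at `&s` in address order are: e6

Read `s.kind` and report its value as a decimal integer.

-2

[0]=0xe6 (big-endian) → word 0xe6
err:2 @ bit 6 → (0xe6>>6)&0x3 = 0x3
chan:2 @ bit 4 → (0xe6>>4)&0x3 = 0x2
flags:2 @ bit 2 → (0xe6>>2)&0x3 = 0x1
kind:2 @ bit 0 → (0xe6>>0)&0x3 = 0x2  ←
kind signed 2b, MSB=1: 2 - 4 = -2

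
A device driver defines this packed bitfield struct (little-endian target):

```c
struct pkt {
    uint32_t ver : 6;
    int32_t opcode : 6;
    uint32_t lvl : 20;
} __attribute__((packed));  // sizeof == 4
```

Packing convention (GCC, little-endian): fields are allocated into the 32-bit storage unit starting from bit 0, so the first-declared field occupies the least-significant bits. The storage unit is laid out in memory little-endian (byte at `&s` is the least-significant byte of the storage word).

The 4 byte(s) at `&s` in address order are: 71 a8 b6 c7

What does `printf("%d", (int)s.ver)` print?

49

[0]=0x71 [1]=0xa8 [2]=0xb6 [3]=0xc7 (little-endian) → word 0xc7b6a871
ver:6 @ bit 0 → (0xc7b6a871>>0)&0x3f = 0x31  ←
opcode:6 @ bit 6 → (0xc7b6a871>>6)&0x3f = 0x21
lvl:20 @ bit 12 → (0xc7b6a871>>12)&0xfffff = 0xc7b6a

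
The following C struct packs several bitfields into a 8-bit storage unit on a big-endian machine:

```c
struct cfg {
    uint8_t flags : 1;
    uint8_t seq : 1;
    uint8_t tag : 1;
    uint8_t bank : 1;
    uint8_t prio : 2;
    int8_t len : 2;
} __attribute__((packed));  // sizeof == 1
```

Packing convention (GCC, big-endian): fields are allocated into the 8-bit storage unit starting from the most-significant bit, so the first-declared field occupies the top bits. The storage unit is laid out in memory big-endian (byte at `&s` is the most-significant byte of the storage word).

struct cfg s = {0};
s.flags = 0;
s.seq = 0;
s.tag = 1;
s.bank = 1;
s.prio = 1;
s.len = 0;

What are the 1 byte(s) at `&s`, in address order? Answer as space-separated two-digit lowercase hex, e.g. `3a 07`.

[7+:1] flags=0 & 0x1 = 0x0; word=0x00
[6+:1] seq=0 & 0x1 = 0x0; word=0x00
[5+:1] tag=1 & 0x1 = 0x1; word=0x20
[4+:1] bank=1 & 0x1 = 0x1; word=0x30
[2+:2] prio=1 & 0x3 = 0x1; word=0x34
[0+:2] len=0 & 0x3 = 0x0; word=0x34
word = 0x34 → big-endian bytes:
  [0]=0x34

34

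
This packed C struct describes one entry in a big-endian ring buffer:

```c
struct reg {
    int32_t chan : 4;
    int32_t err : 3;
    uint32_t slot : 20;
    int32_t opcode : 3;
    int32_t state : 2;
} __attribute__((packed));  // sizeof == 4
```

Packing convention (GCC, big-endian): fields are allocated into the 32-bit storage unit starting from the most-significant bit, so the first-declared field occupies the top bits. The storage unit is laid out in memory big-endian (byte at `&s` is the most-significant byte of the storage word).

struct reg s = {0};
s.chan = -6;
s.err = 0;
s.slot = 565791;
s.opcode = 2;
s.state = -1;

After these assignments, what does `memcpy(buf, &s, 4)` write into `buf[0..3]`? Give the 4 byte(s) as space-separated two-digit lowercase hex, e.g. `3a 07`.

a1 14 43 eb

chan (4b) val=-6 bits=0xa at bit 28: 0xa0000000
err (3b) val=0 bits=0x0 at bit 25: 0xa0000000
slot (20b) val=565791 bits=0x8a21f at bit 5: 0xa11443e0
opcode (3b) val=2 bits=0x2 at bit 2: 0xa11443e8
state (2b) val=-1 bits=0x3 at bit 0: 0xa11443eb
word = 0xa11443eb → big-endian bytes:
  [0]=0xa1  [1]=0x14  [2]=0x43  [3]=0xeb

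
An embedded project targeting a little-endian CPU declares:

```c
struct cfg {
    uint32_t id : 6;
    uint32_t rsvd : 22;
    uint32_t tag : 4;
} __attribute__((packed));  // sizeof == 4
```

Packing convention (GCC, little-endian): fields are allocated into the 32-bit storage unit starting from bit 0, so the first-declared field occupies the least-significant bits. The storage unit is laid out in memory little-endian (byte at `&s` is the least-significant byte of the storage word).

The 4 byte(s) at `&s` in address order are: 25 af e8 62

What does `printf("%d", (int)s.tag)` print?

6

[0]=0x25 [1]=0xaf [2]=0xe8 [3]=0x62 (little-endian) → word 0x62e8af25
id:6 @ bit 0 → (0x62e8af25>>0)&0x3f = 0x25
rsvd:22 @ bit 6 → (0x62e8af25>>6)&0x3fffff = 0xba2bc
tag:4 @ bit 28 → (0x62e8af25>>28)&0xf = 0x6  ←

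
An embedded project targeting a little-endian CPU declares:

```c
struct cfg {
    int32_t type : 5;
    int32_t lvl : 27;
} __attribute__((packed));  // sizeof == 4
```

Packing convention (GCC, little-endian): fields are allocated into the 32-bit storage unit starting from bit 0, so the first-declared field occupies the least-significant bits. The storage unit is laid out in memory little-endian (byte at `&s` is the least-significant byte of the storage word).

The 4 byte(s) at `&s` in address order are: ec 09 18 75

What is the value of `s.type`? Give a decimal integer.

[0]=0xec [1]=0x09 [2]=0x18 [3]=0x75 (little-endian) → word 0x751809ec
type:5 @ bit 0 → (0x751809ec>>0)&0x1f = 0xc  ←
lvl:27 @ bit 5 → (0x751809ec>>5)&0x7ffffff = 0x3a8c04f
type signed 5b, MSB=0: value = 12

12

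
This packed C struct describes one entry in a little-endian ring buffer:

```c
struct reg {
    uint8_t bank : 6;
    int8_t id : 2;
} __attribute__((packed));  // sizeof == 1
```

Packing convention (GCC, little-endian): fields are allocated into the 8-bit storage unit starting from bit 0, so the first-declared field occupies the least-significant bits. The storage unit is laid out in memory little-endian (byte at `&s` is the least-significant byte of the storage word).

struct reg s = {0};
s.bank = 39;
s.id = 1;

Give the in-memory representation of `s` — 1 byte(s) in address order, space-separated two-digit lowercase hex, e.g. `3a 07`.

67

[0+:6] bank=39 & 0x3f = 0x27; word=0x27
[6+:2] id=1 & 0x3 = 0x1; word=0x67
word = 0x67 → little-endian bytes:
  [0]=0x67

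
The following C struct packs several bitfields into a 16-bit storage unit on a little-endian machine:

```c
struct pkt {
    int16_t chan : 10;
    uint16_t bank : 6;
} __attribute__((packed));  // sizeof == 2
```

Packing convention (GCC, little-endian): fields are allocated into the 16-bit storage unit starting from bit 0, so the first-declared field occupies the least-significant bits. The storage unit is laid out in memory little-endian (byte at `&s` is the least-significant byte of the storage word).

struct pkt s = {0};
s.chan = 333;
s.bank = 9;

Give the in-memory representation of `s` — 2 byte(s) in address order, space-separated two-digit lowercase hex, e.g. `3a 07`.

[0+:10] chan=333 & 0x3ff = 0x14d; word=0x014d
[10+:6] bank=9 & 0x3f = 0x9; word=0x254d
word = 0x254d → little-endian bytes:
  [0]=0x4d  [1]=0x25

4d 25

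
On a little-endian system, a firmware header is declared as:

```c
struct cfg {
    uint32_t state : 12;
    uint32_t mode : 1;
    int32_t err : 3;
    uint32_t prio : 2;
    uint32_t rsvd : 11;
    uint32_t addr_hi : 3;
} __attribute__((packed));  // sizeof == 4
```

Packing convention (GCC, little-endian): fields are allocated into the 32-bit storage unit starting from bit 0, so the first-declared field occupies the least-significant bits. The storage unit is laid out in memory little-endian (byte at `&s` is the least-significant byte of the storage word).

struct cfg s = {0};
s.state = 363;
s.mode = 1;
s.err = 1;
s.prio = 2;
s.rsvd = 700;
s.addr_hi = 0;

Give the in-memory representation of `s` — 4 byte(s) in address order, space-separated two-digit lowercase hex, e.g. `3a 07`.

[0+:12] state=363 & 0xfff = 0x16b; word=0x0000016b
[12+:1] mode=1 & 0x1 = 0x1; word=0x0000116b
[13+:3] err=1 & 0x7 = 0x1; word=0x0000316b
[16+:2] prio=2 & 0x3 = 0x2; word=0x0002316b
[18+:11] rsvd=700 & 0x7ff = 0x2bc; word=0x0af2316b
[29+:3] addr_hi=0 & 0x7 = 0x0; word=0x0af2316b
word = 0x0af2316b → little-endian bytes:
  [0]=0x6b  [1]=0x31  [2]=0xf2  [3]=0x0a

6b 31 f2 0a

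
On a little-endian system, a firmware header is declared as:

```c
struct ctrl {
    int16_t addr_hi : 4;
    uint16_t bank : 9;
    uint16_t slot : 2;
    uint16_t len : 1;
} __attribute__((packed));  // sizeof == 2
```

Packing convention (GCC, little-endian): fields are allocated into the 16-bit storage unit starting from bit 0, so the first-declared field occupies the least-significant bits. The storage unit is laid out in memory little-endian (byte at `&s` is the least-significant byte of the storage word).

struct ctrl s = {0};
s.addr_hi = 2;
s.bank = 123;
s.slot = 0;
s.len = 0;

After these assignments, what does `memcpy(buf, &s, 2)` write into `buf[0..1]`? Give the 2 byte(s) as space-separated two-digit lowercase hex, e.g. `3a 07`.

[0+:4] addr_hi=2 & 0xf = 0x2; word=0x0002
[4+:9] bank=123 & 0x1ff = 0x7b; word=0x07b2
[13+:2] slot=0 & 0x3 = 0x0; word=0x07b2
[15+:1] len=0 & 0x1 = 0x0; word=0x07b2
word = 0x07b2 → little-endian bytes:
  [0]=0xb2  [1]=0x07

b2 07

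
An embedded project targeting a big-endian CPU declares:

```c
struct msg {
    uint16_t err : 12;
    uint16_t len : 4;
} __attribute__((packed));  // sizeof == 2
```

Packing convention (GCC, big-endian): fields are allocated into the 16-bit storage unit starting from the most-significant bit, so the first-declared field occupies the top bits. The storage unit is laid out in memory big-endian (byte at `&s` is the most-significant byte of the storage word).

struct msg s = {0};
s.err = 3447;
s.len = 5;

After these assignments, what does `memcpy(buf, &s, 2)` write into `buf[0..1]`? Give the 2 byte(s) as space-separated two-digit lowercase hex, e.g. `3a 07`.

err:12 = 3447 → 0xd77 << 4 → word 0xd770
len:4 = 5 → 0x5 << 0 → word 0xd775
word = 0xd775 → big-endian bytes:
  [0]=0xd7  [1]=0x75

d7 75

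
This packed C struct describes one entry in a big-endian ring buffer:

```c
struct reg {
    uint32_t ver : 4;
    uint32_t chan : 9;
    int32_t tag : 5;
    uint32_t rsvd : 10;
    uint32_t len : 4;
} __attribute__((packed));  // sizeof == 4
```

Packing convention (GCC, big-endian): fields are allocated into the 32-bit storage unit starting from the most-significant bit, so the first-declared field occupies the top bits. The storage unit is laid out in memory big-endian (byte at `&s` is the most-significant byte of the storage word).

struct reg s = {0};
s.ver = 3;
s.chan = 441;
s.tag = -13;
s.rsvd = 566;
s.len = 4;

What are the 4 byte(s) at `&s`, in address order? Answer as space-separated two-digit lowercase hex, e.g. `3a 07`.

[28+:4] ver=3 & 0xf = 0x3; word=0x30000000
[19+:9] chan=441 & 0x1ff = 0x1b9; word=0x3dc80000
[14+:5] tag=-13 & 0x1f = 0x13; word=0x3dccc000
[4+:10] rsvd=566 & 0x3ff = 0x236; word=0x3dcce360
[0+:4] len=4 & 0xf = 0x4; word=0x3dcce364
word = 0x3dcce364 → big-endian bytes:
  [0]=0x3d  [1]=0xcc  [2]=0xe3  [3]=0x64

3d cc e3 64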